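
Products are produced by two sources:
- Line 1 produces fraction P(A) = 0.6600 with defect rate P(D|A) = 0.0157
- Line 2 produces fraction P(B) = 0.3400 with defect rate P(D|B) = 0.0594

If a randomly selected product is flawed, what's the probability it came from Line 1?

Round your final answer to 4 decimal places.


Let A = from Line 1, D = flawed

Given:
- P(A) = 0.6600, P(B) = 0.3400
- P(D|A) = 0.0157, P(D|B) = 0.0594

Step 1: Find P(D)
P(D) = P(D|A)P(A) + P(D|B)P(B)
     = 0.0157 × 0.6600 + 0.0594 × 0.3400
     = 0.01036200 + 0.02019600
     = 0.03055800

Step 2: Apply Bayes' theorem
P(A|D) = P(D|A)P(A) / P(D)
       = 0.01036200 / 0.03055800
       = 0.3391


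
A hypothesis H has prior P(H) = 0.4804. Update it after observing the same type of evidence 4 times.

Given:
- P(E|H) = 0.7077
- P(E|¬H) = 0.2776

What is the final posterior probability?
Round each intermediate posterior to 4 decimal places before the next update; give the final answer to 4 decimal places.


Sequential Bayesian updating:

Initial prior: P(H) = 0.4804

Update 1:
  P(E) = 0.7077 × 0.4804 + 0.2776 × 0.5196 = 0.33997908 + 0.14424096 = 0.48422004
  P(H|E) = 0.33997908 / 0.48422004 = 0.7021

Update 2:
  P(E) = 0.7077 × 0.7021 + 0.2776 × 0.2979 = 0.49687617 + 0.08269704 = 0.57957321
  P(H|E) = 0.49687617 / 0.57957321 = 0.8573

Update 3:
  P(E) = 0.7077 × 0.8573 + 0.2776 × 0.1427 = 0.60671121 + 0.03961352 = 0.64632473
  P(H|E) = 0.60671121 / 0.64632473 = 0.9387

Update 4:
  P(E) = 0.7077 × 0.9387 + 0.2776 × 0.0613 = 0.66431799 + 0.01701688 = 0.68133487
  P(H|E) = 0.66431799 / 0.68133487 = 0.9750

Final posterior: 0.9750


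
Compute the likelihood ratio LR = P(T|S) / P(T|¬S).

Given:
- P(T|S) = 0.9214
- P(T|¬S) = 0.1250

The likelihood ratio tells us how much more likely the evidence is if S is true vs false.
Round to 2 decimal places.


Likelihood Ratio (LR) = P(T|S) / P(T|¬S)

LR = 0.9214 / 0.1250
   = 7.37

The evidence is 7.37 times more likely if S is true than if S is false.
Because LR exceeds 1, T is evidence for S.


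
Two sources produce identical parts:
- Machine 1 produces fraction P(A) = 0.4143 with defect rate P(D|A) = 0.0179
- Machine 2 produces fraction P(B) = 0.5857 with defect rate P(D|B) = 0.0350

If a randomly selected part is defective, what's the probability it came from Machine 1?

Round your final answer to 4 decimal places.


Let A = from Machine 1, D = defective

Given:
- P(A) = 0.4143, P(B) = 0.5857
- P(D|A) = 0.0179, P(D|B) = 0.0350

Step 1: Find P(D)
P(D) = P(D|A)P(A) + P(D|B)P(B)
     = 0.0179 × 0.4143 + 0.0350 × 0.5857
     = 0.00741597 + 0.02049950
     = 0.02791547

Step 2: Apply Bayes' theorem
P(A|D) = P(D|A)P(A) / P(D)
       = 0.00741597 / 0.02791547
       = 0.2657


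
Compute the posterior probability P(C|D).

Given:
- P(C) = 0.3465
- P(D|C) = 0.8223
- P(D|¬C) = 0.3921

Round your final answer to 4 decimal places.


Bayes' theorem: P(C|D) = P(D|C) × P(C) / P(D)

Step 1: Calculate P(D) using law of total probability
P(D) = P(D|C)P(C) + P(D|¬C)P(¬C)
     = 0.8223 × 0.3465 + 0.3921 × 0.6535
     = 0.28492695 + 0.25623735
     = 0.54116430

Step 2: Apply Bayes' theorem
P(C|D) = P(D|C) × P(C) / P(D)
       = 0.28492695 / 0.54116430
       = 0.5265


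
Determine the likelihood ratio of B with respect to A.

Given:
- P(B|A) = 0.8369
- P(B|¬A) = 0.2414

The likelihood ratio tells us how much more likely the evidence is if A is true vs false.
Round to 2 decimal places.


Likelihood Ratio (LR) = P(B|A) / P(B|¬A)

LR = 0.8369 / 0.2414
   = 3.47

The evidence is 3.47 times more likely if A is true than if A is false.
Since LR > 1, the evidence supports A over ¬A.


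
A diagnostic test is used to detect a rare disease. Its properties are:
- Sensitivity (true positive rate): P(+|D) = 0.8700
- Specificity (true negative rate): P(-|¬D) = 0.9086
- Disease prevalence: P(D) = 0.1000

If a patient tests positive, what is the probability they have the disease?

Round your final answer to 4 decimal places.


Let D = has disease, + = positive test

Given:
- P(D) = 0.1000 (prevalence)
- P(+|D) = 0.8700 (sensitivity)
- P(-|¬D) = 0.9086 (specificity)
- P(+|¬D) = 0.0914 (false positive rate = 1 - specificity)

Step 1: Find P(+)
P(+) = P(+|D)P(D) + P(+|¬D)P(¬D)
     = 0.8700 × 0.1000 + 0.0914 × 0.9000
     = 0.08700000 + 0.08226000
     = 0.16926000

Step 2: Apply Bayes' theorem for P(D|+)
P(D|+) = P(+|D)P(D) / P(+)
       = 0.08700000 / 0.16926000
       = 0.5140


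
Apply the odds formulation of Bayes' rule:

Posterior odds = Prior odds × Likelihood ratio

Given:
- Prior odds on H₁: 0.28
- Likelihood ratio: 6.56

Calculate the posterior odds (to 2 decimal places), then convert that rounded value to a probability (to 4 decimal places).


Step 1: Calculate posterior odds
Posterior odds = Prior odds × LR
               = 0.28 × 6.56
               = 1.84

Step 2: Convert to probability
P(H₁|E) = Posterior odds / (1 + Posterior odds)
       = 1.84 / (1 + 1.84)
       = 1.84 / 2.84
       = 0.6479

The evidence increased P(H₁) from 0.2188 to 0.6479.


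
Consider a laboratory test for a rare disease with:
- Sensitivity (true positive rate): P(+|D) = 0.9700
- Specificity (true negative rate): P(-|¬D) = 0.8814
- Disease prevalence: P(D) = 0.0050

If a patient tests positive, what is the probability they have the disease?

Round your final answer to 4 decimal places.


Let D = has disease, + = positive test

Given:
- P(D) = 0.0050 (prevalence)
- P(+|D) = 0.9700 (sensitivity)
- P(-|¬D) = 0.8814 (specificity)
- P(+|¬D) = 0.1186 (false positive rate = 1 - specificity)

Step 1: Find P(+)
P(+) = P(+|D)P(D) + P(+|¬D)P(¬D)
     = 0.9700 × 0.0050 + 0.1186 × 0.9950
     = 0.00485000 + 0.11800700
     = 0.12285700

Step 2: Apply Bayes' theorem for P(D|+)
P(D|+) = P(+|D)P(D) / P(+)
       = 0.00485000 / 0.12285700
       = 0.0395


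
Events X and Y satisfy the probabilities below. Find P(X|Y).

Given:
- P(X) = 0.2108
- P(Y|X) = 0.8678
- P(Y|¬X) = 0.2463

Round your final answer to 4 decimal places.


Bayes' theorem: P(X|Y) = P(Y|X) × P(X) / P(Y)

Step 1: Calculate P(Y) using law of total probability
P(Y) = P(Y|X)P(X) + P(Y|¬X)P(¬X)
     = 0.8678 × 0.2108 + 0.2463 × 0.7892
     = 0.18293224 + 0.19437996
     = 0.37731220

Step 2: Apply Bayes' theorem
P(X|Y) = P(Y|X) × P(X) / P(Y)
       = 0.18293224 / 0.37731220
       = 0.4848


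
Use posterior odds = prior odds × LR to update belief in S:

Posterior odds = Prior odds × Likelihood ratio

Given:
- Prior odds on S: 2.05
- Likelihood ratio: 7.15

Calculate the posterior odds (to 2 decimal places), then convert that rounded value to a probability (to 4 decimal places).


Step 1: Calculate posterior odds
Posterior odds = Prior odds × LR
               = 2.05 × 7.15
               = 14.66

Step 2: Convert to probability
P(S|E) = Posterior odds / (1 + Posterior odds)
       = 14.66 / (1 + 14.66)
       = 14.66 / 15.66
       = 0.9361

The evidence increased P(S) from 0.6721 to 0.9361.


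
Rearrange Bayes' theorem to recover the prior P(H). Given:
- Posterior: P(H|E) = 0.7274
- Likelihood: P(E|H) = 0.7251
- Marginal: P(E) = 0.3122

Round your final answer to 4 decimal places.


From Bayes' theorem: P(H|E) = P(E|H) × P(H) / P(E)

Rearranging for P(H):
P(H) = P(H|E) × P(E) / P(E|H)
     = 0.7274 × 0.3122 / 0.7251
     = 0.22709428 / 0.7251
     = 0.3132


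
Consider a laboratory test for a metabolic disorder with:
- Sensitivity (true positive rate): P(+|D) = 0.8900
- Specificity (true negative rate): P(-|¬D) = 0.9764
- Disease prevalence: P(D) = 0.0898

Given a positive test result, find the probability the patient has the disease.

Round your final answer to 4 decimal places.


Let D = has disease, + = positive test

Given:
- P(D) = 0.0898 (prevalence)
- P(+|D) = 0.8900 (sensitivity)
- P(-|¬D) = 0.9764 (specificity)
- P(+|¬D) = 0.0236 (false positive rate = 1 - specificity)

Step 1: Find P(+)
P(+) = P(+|D)P(D) + P(+|¬D)P(¬D)
     = 0.8900 × 0.0898 + 0.0236 × 0.9102
     = 0.07992200 + 0.02148072
     = 0.10140272

Step 2: Apply Bayes' theorem for P(D|+)
P(D|+) = P(+|D)P(D) / P(+)
       = 0.07992200 / 0.10140272
       = 0.7882


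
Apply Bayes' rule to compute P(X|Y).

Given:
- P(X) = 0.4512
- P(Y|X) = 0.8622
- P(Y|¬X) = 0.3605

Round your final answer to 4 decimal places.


Bayes' theorem: P(X|Y) = P(Y|X) × P(X) / P(Y)

Step 1: Calculate P(Y) using law of total probability
P(Y) = P(Y|X)P(X) + P(Y|¬X)P(¬X)
     = 0.8622 × 0.4512 + 0.3605 × 0.5488
     = 0.38902464 + 0.19784240
     = 0.58686704

Step 2: Apply Bayes' theorem
P(X|Y) = P(Y|X) × P(X) / P(Y)
       = 0.38902464 / 0.58686704
       = 0.6629


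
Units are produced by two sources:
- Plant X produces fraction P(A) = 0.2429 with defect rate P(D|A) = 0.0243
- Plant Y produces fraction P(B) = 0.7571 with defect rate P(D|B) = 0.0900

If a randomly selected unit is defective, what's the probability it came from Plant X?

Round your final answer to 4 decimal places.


Let A = from Plant X, D = defective

Given:
- P(A) = 0.2429, P(B) = 0.7571
- P(D|A) = 0.0243, P(D|B) = 0.0900

Step 1: Find P(D)
P(D) = P(D|A)P(A) + P(D|B)P(B)
     = 0.0243 × 0.2429 + 0.0900 × 0.7571
     = 0.00590247 + 0.06813900
     = 0.07404147

Step 2: Apply Bayes' theorem
P(A|D) = P(D|A)P(A) / P(D)
       = 0.00590247 / 0.07404147
       = 0.0797


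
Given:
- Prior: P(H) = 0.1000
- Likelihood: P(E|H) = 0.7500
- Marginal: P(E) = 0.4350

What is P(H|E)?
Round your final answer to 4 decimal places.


Using Bayes' theorem:

P(H|E) = P(E|H) × P(H) / P(E)
       = 0.7500 × 0.1000 / 0.4350
       = 0.07500000 / 0.4350
       = 0.1724

The evidence strengthens our belief in H.
Prior: 0.1000 → Posterior: 0.1724


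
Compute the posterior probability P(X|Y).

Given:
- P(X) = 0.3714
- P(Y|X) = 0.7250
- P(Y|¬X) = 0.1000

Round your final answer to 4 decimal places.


Bayes' theorem: P(X|Y) = P(Y|X) × P(X) / P(Y)

Step 1: Calculate P(Y) using law of total probability
P(Y) = P(Y|X)P(X) + P(Y|¬X)P(¬X)
     = 0.7250 × 0.3714 + 0.1000 × 0.6286
     = 0.26926500 + 0.06286000
     = 0.33212500

Step 2: Apply Bayes' theorem
P(X|Y) = P(Y|X) × P(X) / P(Y)
       = 0.26926500 / 0.33212500
       = 0.8107


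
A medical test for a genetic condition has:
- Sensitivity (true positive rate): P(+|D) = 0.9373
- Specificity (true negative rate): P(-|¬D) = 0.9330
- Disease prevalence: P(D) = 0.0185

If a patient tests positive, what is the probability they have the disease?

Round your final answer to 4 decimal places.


Let D = has disease, + = positive test

Given:
- P(D) = 0.0185 (prevalence)
- P(+|D) = 0.9373 (sensitivity)
- P(-|¬D) = 0.9330 (specificity)
- P(+|¬D) = 0.0670 (false positive rate = 1 - specificity)

Step 1: Find P(+)
P(+) = P(+|D)P(D) + P(+|¬D)P(¬D)
     = 0.9373 × 0.0185 + 0.0670 × 0.9815
     = 0.01734005 + 0.06576050
     = 0.08310055

Step 2: Apply Bayes' theorem for P(D|+)
P(D|+) = P(+|D)P(D) / P(+)
       = 0.01734005 / 0.08310055
       = 0.2087


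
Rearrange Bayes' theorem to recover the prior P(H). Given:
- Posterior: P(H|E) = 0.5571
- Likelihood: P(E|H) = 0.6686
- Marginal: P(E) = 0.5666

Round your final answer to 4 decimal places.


From Bayes' theorem: P(H|E) = P(E|H) × P(H) / P(E)

Rearranging for P(H):
P(H) = P(H|E) × P(E) / P(E|H)
     = 0.5571 × 0.5666 / 0.6686
     = 0.31565286 / 0.6686
     = 0.4721


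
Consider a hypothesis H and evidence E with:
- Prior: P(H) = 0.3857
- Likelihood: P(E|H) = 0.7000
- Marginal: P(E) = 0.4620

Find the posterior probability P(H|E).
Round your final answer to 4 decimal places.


Using Bayes' theorem:

P(H|E) = P(E|H) × P(H) / P(E)
       = 0.7000 × 0.3857 / 0.4620
       = 0.26999000 / 0.4620
       = 0.5844

The evidence strengthens our belief in H.
Prior: 0.3857 → Posterior: 0.5844


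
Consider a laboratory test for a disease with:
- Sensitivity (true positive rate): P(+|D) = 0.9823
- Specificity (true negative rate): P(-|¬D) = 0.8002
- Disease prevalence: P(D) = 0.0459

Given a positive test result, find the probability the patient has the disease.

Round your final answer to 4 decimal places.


Let D = has disease, + = positive test

Given:
- P(D) = 0.0459 (prevalence)
- P(+|D) = 0.9823 (sensitivity)
- P(-|¬D) = 0.8002 (specificity)
- P(+|¬D) = 0.1998 (false positive rate = 1 - specificity)

Step 1: Find P(+)
P(+) = P(+|D)P(D) + P(+|¬D)P(¬D)
     = 0.9823 × 0.0459 + 0.1998 × 0.9541
     = 0.04508757 + 0.19062918
     = 0.23571675

Step 2: Apply Bayes' theorem for P(D|+)
P(D|+) = P(+|D)P(D) / P(+)
       = 0.04508757 / 0.23571675
       = 0.1913


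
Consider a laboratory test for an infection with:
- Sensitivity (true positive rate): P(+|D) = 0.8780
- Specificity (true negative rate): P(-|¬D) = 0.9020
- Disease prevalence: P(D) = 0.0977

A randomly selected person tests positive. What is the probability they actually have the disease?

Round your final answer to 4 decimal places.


Let D = has disease, + = positive test

Given:
- P(D) = 0.0977 (prevalence)
- P(+|D) = 0.8780 (sensitivity)
- P(-|¬D) = 0.9020 (specificity)
- P(+|¬D) = 0.0980 (false positive rate = 1 - specificity)

Step 1: Find P(+)
P(+) = P(+|D)P(D) + P(+|¬D)P(¬D)
     = 0.8780 × 0.0977 + 0.0980 × 0.9023
     = 0.08578060 + 0.08842540
     = 0.17420600

Step 2: Apply Bayes' theorem for P(D|+)
P(D|+) = P(+|D)P(D) / P(+)
       = 0.08578060 / 0.17420600
       = 0.4924


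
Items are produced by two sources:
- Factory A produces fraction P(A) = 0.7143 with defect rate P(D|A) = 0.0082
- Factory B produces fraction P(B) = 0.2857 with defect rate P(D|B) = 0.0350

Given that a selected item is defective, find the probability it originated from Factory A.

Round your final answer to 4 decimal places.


Let A = from Factory A, D = defective

Given:
- P(A) = 0.7143, P(B) = 0.2857
- P(D|A) = 0.0082, P(D|B) = 0.0350

Step 1: Find P(D)
P(D) = P(D|A)P(A) + P(D|B)P(B)
     = 0.0082 × 0.7143 + 0.0350 × 0.2857
     = 0.00585726 + 0.00999950
     = 0.01585676

Step 2: Apply Bayes' theorem
P(A|D) = P(D|A)P(A) / P(D)
       = 0.00585726 / 0.01585676
       = 0.3694


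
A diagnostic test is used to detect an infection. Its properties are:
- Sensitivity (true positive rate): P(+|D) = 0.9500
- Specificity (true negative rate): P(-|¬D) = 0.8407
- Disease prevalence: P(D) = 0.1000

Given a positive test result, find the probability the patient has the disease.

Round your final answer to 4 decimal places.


Let D = has disease, + = positive test

Given:
- P(D) = 0.1000 (prevalence)
- P(+|D) = 0.9500 (sensitivity)
- P(-|¬D) = 0.8407 (specificity)
- P(+|¬D) = 0.1593 (false positive rate = 1 - specificity)

Step 1: Find P(+)
P(+) = P(+|D)P(D) + P(+|¬D)P(¬D)
     = 0.9500 × 0.1000 + 0.1593 × 0.9000
     = 0.09500000 + 0.14337000
     = 0.23837000

Step 2: Apply Bayes' theorem for P(D|+)
P(D|+) = P(+|D)P(D) / P(+)
       = 0.09500000 / 0.23837000
       = 0.3985


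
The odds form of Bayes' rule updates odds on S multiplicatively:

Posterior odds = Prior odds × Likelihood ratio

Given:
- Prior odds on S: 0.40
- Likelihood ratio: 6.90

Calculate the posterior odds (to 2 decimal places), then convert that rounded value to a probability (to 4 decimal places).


Step 1: Calculate posterior odds
Posterior odds = Prior odds × LR
               = 0.40 × 6.90
               = 2.76

Step 2: Convert to probability
P(S|E) = Posterior odds / (1 + Posterior odds)
       = 2.76 / (1 + 2.76)
       = 2.76 / 3.76
       = 0.7340

The evidence increased P(S) from 0.2857 to 0.7340.


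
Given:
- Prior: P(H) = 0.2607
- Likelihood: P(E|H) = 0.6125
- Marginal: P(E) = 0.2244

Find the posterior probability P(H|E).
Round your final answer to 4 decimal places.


Using Bayes' theorem:

P(H|E) = P(E|H) × P(H) / P(E)
       = 0.6125 × 0.2607 / 0.2244
       = 0.15967875 / 0.2244
       = 0.7116

The evidence strengthens our belief in H.
Prior: 0.2607 → Posterior: 0.7116


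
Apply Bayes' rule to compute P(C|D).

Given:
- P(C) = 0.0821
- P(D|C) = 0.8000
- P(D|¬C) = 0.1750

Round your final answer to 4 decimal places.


Bayes' theorem: P(C|D) = P(D|C) × P(C) / P(D)

Step 1: Calculate P(D) using law of total probability
P(D) = P(D|C)P(C) + P(D|¬C)P(¬C)
     = 0.8000 × 0.0821 + 0.1750 × 0.9179
     = 0.06568000 + 0.16063250
     = 0.22631250

Step 2: Apply Bayes' theorem
P(C|D) = P(D|C) × P(C) / P(D)
       = 0.06568000 / 0.22631250
       = 0.2902


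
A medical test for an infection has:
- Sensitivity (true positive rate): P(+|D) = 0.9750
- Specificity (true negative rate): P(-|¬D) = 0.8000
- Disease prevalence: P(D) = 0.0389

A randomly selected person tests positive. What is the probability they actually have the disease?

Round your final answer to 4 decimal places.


Let D = has disease, + = positive test

Given:
- P(D) = 0.0389 (prevalence)
- P(+|D) = 0.9750 (sensitivity)
- P(-|¬D) = 0.8000 (specificity)
- P(+|¬D) = 0.2000 (false positive rate = 1 - specificity)

Step 1: Find P(+)
P(+) = P(+|D)P(D) + P(+|¬D)P(¬D)
     = 0.9750 × 0.0389 + 0.2000 × 0.9611
     = 0.03792750 + 0.19222000
     = 0.23014750

Step 2: Apply Bayes' theorem for P(D|+)
P(D|+) = P(+|D)P(D) / P(+)
       = 0.03792750 / 0.23014750
       = 0.1648


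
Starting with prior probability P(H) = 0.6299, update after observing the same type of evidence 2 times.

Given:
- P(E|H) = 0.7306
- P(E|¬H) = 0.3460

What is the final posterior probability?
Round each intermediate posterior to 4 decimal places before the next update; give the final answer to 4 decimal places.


Sequential Bayesian updating:

Initial prior: P(H) = 0.6299

Update 1:
  P(E) = 0.7306 × 0.6299 + 0.3460 × 0.3701 = 0.46020494 + 0.12805460 = 0.58825954
  P(H|E) = 0.46020494 / 0.58825954 = 0.7823

Update 2:
  P(E) = 0.7306 × 0.7823 + 0.3460 × 0.2177 = 0.57154838 + 0.07532420 = 0.64687258
  P(H|E) = 0.57154838 / 0.64687258 = 0.8836

Final posterior: 0.8836


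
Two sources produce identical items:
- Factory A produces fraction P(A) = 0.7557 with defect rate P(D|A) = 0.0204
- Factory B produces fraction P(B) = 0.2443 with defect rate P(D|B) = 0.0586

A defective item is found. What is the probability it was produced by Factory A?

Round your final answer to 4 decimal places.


Let A = from Factory A, D = defective

Given:
- P(A) = 0.7557, P(B) = 0.2443
- P(D|A) = 0.0204, P(D|B) = 0.0586

Step 1: Find P(D)
P(D) = P(D|A)P(A) + P(D|B)P(B)
     = 0.0204 × 0.7557 + 0.0586 × 0.2443
     = 0.01541628 + 0.01431598
     = 0.02973226

Step 2: Apply Bayes' theorem
P(A|D) = P(D|A)P(A) / P(D)
       = 0.01541628 / 0.02973226
       = 0.5185


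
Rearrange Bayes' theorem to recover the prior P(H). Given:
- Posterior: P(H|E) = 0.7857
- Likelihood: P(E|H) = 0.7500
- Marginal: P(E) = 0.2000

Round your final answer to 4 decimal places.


From Bayes' theorem: P(H|E) = P(E|H) × P(H) / P(E)

Rearranging for P(H):
P(H) = P(H|E) × P(E) / P(E|H)
     = 0.7857 × 0.2000 / 0.7500
     = 0.15714000 / 0.7500
     = 0.2095


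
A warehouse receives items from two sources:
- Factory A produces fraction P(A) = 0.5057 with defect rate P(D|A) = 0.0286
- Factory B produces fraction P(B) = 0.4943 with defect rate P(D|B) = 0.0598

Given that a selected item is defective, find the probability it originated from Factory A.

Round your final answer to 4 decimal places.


Let A = from Factory A, D = defective

Given:
- P(A) = 0.5057, P(B) = 0.4943
- P(D|A) = 0.0286, P(D|B) = 0.0598

Step 1: Find P(D)
P(D) = P(D|A)P(A) + P(D|B)P(B)
     = 0.0286 × 0.5057 + 0.0598 × 0.4943
     = 0.01446302 + 0.02955914
     = 0.04402216

Step 2: Apply Bayes' theorem
P(A|D) = P(D|A)P(A) / P(D)
       = 0.01446302 / 0.04402216
       = 0.3285


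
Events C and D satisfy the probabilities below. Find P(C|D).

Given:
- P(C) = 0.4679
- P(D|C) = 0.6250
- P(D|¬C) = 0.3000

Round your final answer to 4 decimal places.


Bayes' theorem: P(C|D) = P(D|C) × P(C) / P(D)

Step 1: Calculate P(D) using law of total probability
P(D) = P(D|C)P(C) + P(D|¬C)P(¬C)
     = 0.6250 × 0.4679 + 0.3000 × 0.5321
     = 0.29243750 + 0.15963000
     = 0.45206750

Step 2: Apply Bayes' theorem
P(C|D) = P(D|C) × P(C) / P(D)
       = 0.29243750 / 0.45206750
       = 0.6469


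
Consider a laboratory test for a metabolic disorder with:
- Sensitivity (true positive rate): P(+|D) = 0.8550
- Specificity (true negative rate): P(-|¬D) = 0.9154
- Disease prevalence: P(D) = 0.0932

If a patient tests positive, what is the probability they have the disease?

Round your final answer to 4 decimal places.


Let D = has disease, + = positive test

Given:
- P(D) = 0.0932 (prevalence)
- P(+|D) = 0.8550 (sensitivity)
- P(-|¬D) = 0.9154 (specificity)
- P(+|¬D) = 0.0846 (false positive rate = 1 - specificity)

Step 1: Find P(+)
P(+) = P(+|D)P(D) + P(+|¬D)P(¬D)
     = 0.8550 × 0.0932 + 0.0846 × 0.9068
     = 0.07968600 + 0.07671528
     = 0.15640128

Step 2: Apply Bayes' theorem for P(D|+)
P(D|+) = P(+|D)P(D) / P(+)
       = 0.07968600 / 0.15640128
       = 0.5095


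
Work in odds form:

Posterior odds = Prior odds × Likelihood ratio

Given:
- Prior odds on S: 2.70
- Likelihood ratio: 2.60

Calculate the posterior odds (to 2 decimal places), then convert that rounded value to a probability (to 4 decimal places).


Step 1: Calculate posterior odds
Posterior odds = Prior odds × LR
               = 2.70 × 2.60
               = 7.02

Step 2: Convert to probability
P(S|E) = Posterior odds / (1 + Posterior odds)
       = 7.02 / (1 + 7.02)
       = 7.02 / 8.02
       = 0.8753

The evidence increased P(S) from 0.7297 to 0.8753.


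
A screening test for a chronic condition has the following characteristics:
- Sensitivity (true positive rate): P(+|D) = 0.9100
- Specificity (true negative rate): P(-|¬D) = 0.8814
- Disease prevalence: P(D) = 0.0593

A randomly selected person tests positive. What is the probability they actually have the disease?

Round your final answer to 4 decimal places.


Let D = has disease, + = positive test

Given:
- P(D) = 0.0593 (prevalence)
- P(+|D) = 0.9100 (sensitivity)
- P(-|¬D) = 0.8814 (specificity)
- P(+|¬D) = 0.1186 (false positive rate = 1 - specificity)

Step 1: Find P(+)
P(+) = P(+|D)P(D) + P(+|¬D)P(¬D)
     = 0.9100 × 0.0593 + 0.1186 × 0.9407
     = 0.05396300 + 0.11156702
     = 0.16553002

Step 2: Apply Bayes' theorem for P(D|+)
P(D|+) = P(+|D)P(D) / P(+)
       = 0.05396300 / 0.16553002
       = 0.3260


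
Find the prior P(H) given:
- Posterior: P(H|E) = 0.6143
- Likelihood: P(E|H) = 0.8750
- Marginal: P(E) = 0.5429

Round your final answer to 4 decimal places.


From Bayes' theorem: P(H|E) = P(E|H) × P(H) / P(E)

Rearranging for P(H):
P(H) = P(H|E) × P(E) / P(E|H)
     = 0.6143 × 0.5429 / 0.8750
     = 0.33350347 / 0.8750
     = 0.3811


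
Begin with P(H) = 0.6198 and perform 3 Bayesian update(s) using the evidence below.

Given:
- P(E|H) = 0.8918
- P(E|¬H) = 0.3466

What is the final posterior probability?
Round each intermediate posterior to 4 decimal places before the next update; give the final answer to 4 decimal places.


Sequential Bayesian updating:

Initial prior: P(H) = 0.6198

Update 1:
  P(E) = 0.8918 × 0.6198 + 0.3466 × 0.3802 = 0.55273764 + 0.13177732 = 0.68451496
  P(H|E) = 0.55273764 / 0.68451496 = 0.8075

Update 2:
  P(E) = 0.8918 × 0.8075 + 0.3466 × 0.1925 = 0.72012850 + 0.06672050 = 0.78684900
  P(H|E) = 0.72012850 / 0.78684900 = 0.9152

Update 3:
  P(E) = 0.8918 × 0.9152 + 0.3466 × 0.0848 = 0.81617536 + 0.02939168 = 0.84556704
  P(H|E) = 0.81617536 / 0.84556704 = 0.9652

Final posterior: 0.9652


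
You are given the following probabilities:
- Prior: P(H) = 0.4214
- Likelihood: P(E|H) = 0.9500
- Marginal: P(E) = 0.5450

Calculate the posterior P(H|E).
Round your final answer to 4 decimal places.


Using Bayes' theorem:

P(H|E) = P(E|H) × P(H) / P(E)
       = 0.9500 × 0.4214 / 0.5450
       = 0.40033000 / 0.5450
       = 0.7346

The evidence strengthens our belief in H.
Prior: 0.4214 → Posterior: 0.7346


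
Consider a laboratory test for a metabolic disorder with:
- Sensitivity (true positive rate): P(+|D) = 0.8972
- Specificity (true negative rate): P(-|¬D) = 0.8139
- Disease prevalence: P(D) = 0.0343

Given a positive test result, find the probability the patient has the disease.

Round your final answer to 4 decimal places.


Let D = has disease, + = positive test

Given:
- P(D) = 0.0343 (prevalence)
- P(+|D) = 0.8972 (sensitivity)
- P(-|¬D) = 0.8139 (specificity)
- P(+|¬D) = 0.1861 (false positive rate = 1 - specificity)

Step 1: Find P(+)
P(+) = P(+|D)P(D) + P(+|¬D)P(¬D)
     = 0.8972 × 0.0343 + 0.1861 × 0.9657
     = 0.03077396 + 0.17971677
     = 0.21049073

Step 2: Apply Bayes' theorem for P(D|+)
P(D|+) = P(+|D)P(D) / P(+)
       = 0.03077396 / 0.21049073
       = 0.1462


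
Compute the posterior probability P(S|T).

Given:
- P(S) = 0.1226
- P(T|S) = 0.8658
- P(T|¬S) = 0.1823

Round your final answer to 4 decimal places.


Bayes' theorem: P(S|T) = P(T|S) × P(S) / P(T)

Step 1: Calculate P(T) using law of total probability
P(T) = P(T|S)P(S) + P(T|¬S)P(¬S)
     = 0.8658 × 0.1226 + 0.1823 × 0.8774
     = 0.10614708 + 0.15995002
     = 0.26609710

Step 2: Apply Bayes' theorem
P(S|T) = P(T|S) × P(S) / P(T)
       = 0.10614708 / 0.26609710
       = 0.3989


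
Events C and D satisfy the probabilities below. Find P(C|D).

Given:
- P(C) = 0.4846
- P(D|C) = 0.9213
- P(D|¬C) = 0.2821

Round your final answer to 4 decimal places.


Bayes' theorem: P(C|D) = P(D|C) × P(C) / P(D)

Step 1: Calculate P(D) using law of total probability
P(D) = P(D|C)P(C) + P(D|¬C)P(¬C)
     = 0.9213 × 0.4846 + 0.2821 × 0.5154
     = 0.44646198 + 0.14539434
     = 0.59185632

Step 2: Apply Bayes' theorem
P(C|D) = P(D|C) × P(C) / P(D)
       = 0.44646198 / 0.59185632
       = 0.7543


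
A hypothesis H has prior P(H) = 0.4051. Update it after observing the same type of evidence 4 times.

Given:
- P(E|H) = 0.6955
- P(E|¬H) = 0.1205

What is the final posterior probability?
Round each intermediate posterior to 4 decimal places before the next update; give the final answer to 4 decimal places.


Sequential Bayesian updating:

Initial prior: P(H) = 0.4051

Update 1:
  P(E) = 0.6955 × 0.4051 + 0.1205 × 0.5949 = 0.28174705 + 0.07168545 = 0.35343250
  P(H|E) = 0.28174705 / 0.35343250 = 0.7972

Update 2:
  P(E) = 0.6955 × 0.7972 + 0.1205 × 0.2028 = 0.55445260 + 0.02443740 = 0.57889000
  P(H|E) = 0.55445260 / 0.57889000 = 0.9578

Update 3:
  P(E) = 0.6955 × 0.9578 + 0.1205 × 0.0422 = 0.66614990 + 0.00508510 = 0.67123500
  P(H|E) = 0.66614990 / 0.67123500 = 0.9924

Update 4:
  P(E) = 0.6955 × 0.9924 + 0.1205 × 0.0076 = 0.69021420 + 0.00091580 = 0.69113000
  P(H|E) = 0.69021420 / 0.69113000 = 0.9987

Final posterior: 0.9987


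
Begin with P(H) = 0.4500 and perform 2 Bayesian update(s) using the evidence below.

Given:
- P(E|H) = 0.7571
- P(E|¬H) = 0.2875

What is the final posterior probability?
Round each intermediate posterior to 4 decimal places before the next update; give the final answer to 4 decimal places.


Sequential Bayesian updating:

Initial prior: P(H) = 0.4500

Update 1:
  P(E) = 0.7571 × 0.4500 + 0.2875 × 0.5500 = 0.34069500 + 0.15812500 = 0.49882000
  P(H|E) = 0.34069500 / 0.49882000 = 0.6830

Update 2:
  P(E) = 0.7571 × 0.6830 + 0.2875 × 0.3170 = 0.51709930 + 0.09113750 = 0.60823680
  P(H|E) = 0.51709930 / 0.60823680 = 0.8502

Final posterior: 0.8502


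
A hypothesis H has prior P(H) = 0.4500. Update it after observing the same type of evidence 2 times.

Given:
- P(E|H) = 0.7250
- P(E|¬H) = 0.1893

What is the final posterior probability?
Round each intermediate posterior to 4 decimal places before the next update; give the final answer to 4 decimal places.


Sequential Bayesian updating:

Initial prior: P(H) = 0.4500

Update 1:
  P(E) = 0.7250 × 0.4500 + 0.1893 × 0.5500 = 0.32625000 + 0.10411500 = 0.43036500
  P(H|E) = 0.32625000 / 0.43036500 = 0.7581

Update 2:
  P(E) = 0.7250 × 0.7581 + 0.1893 × 0.2419 = 0.54962250 + 0.04579167 = 0.59541417
  P(H|E) = 0.54962250 / 0.59541417 = 0.9231

Final posterior: 0.9231


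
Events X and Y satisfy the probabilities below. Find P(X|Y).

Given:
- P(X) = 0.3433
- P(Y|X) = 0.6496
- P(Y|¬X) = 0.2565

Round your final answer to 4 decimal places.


Bayes' theorem: P(X|Y) = P(Y|X) × P(X) / P(Y)

Step 1: Calculate P(Y) using law of total probability
P(Y) = P(Y|X)P(X) + P(Y|¬X)P(¬X)
     = 0.6496 × 0.3433 + 0.2565 × 0.6567
     = 0.22300768 + 0.16844355
     = 0.39145123

Step 2: Apply Bayes' theorem
P(X|Y) = P(Y|X) × P(X) / P(Y)
       = 0.22300768 / 0.39145123
       = 0.5697


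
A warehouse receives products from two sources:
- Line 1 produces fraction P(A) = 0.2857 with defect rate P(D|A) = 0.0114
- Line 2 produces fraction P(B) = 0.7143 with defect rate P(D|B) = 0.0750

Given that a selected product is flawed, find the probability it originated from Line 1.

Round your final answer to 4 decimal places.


Let A = from Line 1, D = flawed

Given:
- P(A) = 0.2857, P(B) = 0.7143
- P(D|A) = 0.0114, P(D|B) = 0.0750

Step 1: Find P(D)
P(D) = P(D|A)P(A) + P(D|B)P(B)
     = 0.0114 × 0.2857 + 0.0750 × 0.7143
     = 0.00325698 + 0.05357250
     = 0.05682948

Step 2: Apply Bayes' theorem
P(A|D) = P(D|A)P(A) / P(D)
       = 0.00325698 / 0.05682948
       = 0.0573


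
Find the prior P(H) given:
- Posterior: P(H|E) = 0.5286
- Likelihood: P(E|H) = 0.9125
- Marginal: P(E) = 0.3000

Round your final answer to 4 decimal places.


From Bayes' theorem: P(H|E) = P(E|H) × P(H) / P(E)

Rearranging for P(H):
P(H) = P(H|E) × P(E) / P(E|H)
     = 0.5286 × 0.3000 / 0.9125
     = 0.15858000 / 0.9125
     = 0.1738


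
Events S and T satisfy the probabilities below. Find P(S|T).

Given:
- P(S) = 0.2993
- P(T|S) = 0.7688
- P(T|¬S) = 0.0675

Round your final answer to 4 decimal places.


Bayes' theorem: P(S|T) = P(T|S) × P(S) / P(T)

Step 1: Calculate P(T) using law of total probability
P(T) = P(T|S)P(S) + P(T|¬S)P(¬S)
     = 0.7688 × 0.2993 + 0.0675 × 0.7007
     = 0.23010184 + 0.04729725
     = 0.27739909

Step 2: Apply Bayes' theorem
P(S|T) = P(T|S) × P(S) / P(T)
       = 0.23010184 / 0.27739909
       = 0.8295


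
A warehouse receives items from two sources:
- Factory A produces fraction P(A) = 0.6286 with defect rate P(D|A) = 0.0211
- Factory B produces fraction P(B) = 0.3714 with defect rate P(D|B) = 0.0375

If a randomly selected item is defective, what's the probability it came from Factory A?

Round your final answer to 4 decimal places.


Let A = from Factory A, D = defective

Given:
- P(A) = 0.6286, P(B) = 0.3714
- P(D|A) = 0.0211, P(D|B) = 0.0375

Step 1: Find P(D)
P(D) = P(D|A)P(A) + P(D|B)P(B)
     = 0.0211 × 0.6286 + 0.0375 × 0.3714
     = 0.01326346 + 0.01392750
     = 0.02719096

Step 2: Apply Bayes' theorem
P(A|D) = P(D|A)P(A) / P(D)
       = 0.01326346 / 0.02719096
       = 0.4878


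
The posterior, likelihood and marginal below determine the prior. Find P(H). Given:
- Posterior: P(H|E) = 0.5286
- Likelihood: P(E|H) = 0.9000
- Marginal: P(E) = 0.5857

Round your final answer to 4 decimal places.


From Bayes' theorem: P(H|E) = P(E|H) × P(H) / P(E)

Rearranging for P(H):
P(H) = P(H|E) × P(E) / P(E|H)
     = 0.5286 × 0.5857 / 0.9000
     = 0.30960102 / 0.9000
     = 0.3440


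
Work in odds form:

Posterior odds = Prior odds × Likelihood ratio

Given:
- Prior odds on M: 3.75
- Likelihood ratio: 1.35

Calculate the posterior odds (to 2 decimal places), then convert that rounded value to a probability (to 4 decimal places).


Step 1: Calculate posterior odds
Posterior odds = Prior odds × LR
               = 3.75 × 1.35
               = 5.06

Step 2: Convert to probability
P(M|E) = Posterior odds / (1 + Posterior odds)
       = 5.06 / (1 + 5.06)
       = 5.06 / 6.06
       = 0.8350

The evidence increased P(M) from 0.7895 to 0.8350.


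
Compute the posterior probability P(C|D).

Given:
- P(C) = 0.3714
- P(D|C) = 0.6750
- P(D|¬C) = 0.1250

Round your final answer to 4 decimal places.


Bayes' theorem: P(C|D) = P(D|C) × P(C) / P(D)

Step 1: Calculate P(D) using law of total probability
P(D) = P(D|C)P(C) + P(D|¬C)P(¬C)
     = 0.6750 × 0.3714 + 0.1250 × 0.6286
     = 0.25069500 + 0.07857500
     = 0.32927000

Step 2: Apply Bayes' theorem
P(C|D) = P(D|C) × P(C) / P(D)
       = 0.25069500 / 0.32927000
       = 0.7614


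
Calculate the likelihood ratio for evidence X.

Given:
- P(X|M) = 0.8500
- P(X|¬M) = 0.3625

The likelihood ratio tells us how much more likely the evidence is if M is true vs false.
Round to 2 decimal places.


Likelihood Ratio (LR) = P(X|M) / P(X|¬M)

LR = 0.8500 / 0.3625
   = 2.34

The evidence is 2.34 times more likely if M is true than if M is false.
Because LR exceeds 1, X is evidence for M.


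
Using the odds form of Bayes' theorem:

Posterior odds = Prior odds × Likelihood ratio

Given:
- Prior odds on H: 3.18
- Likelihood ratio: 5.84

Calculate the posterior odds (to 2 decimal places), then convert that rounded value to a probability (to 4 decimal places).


Step 1: Calculate posterior odds
Posterior odds = Prior odds × LR
               = 3.18 × 5.84
               = 18.57

Step 2: Convert to probability
P(H|E) = Posterior odds / (1 + Posterior odds)
       = 18.57 / (1 + 18.57)
       = 18.57 / 19.57
       = 0.9489

The evidence increased P(H) from 0.7608 to 0.9489.


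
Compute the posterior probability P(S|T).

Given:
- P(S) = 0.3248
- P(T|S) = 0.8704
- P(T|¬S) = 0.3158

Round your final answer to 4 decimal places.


Bayes' theorem: P(S|T) = P(T|S) × P(S) / P(T)

Step 1: Calculate P(T) using law of total probability
P(T) = P(T|S)P(S) + P(T|¬S)P(¬S)
     = 0.8704 × 0.3248 + 0.3158 × 0.6752
     = 0.28270592 + 0.21322816
     = 0.49593408

Step 2: Apply Bayes' theorem
P(S|T) = P(T|S) × P(S) / P(T)
       = 0.28270592 / 0.49593408
       = 0.5700


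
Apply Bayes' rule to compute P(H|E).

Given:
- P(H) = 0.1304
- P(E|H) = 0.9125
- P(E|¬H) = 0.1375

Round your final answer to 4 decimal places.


Bayes' theorem: P(H|E) = P(E|H) × P(H) / P(E)

Step 1: Calculate P(E) using law of total probability
P(E) = P(E|H)P(H) + P(E|¬H)P(¬H)
     = 0.9125 × 0.1304 + 0.1375 × 0.8696
     = 0.11899000 + 0.11957000
     = 0.23856000

Step 2: Apply Bayes' theorem
P(H|E) = P(E|H) × P(H) / P(E)
       = 0.11899000 / 0.23856000
       = 0.4988


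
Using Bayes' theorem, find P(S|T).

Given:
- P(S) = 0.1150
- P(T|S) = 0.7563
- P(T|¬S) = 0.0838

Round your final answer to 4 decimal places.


Bayes' theorem: P(S|T) = P(T|S) × P(S) / P(T)

Step 1: Calculate P(T) using law of total probability
P(T) = P(T|S)P(S) + P(T|¬S)P(¬S)
     = 0.7563 × 0.1150 + 0.0838 × 0.8850
     = 0.08697450 + 0.07416300
     = 0.16113750

Step 2: Apply Bayes' theorem
P(S|T) = P(T|S) × P(S) / P(T)
       = 0.08697450 / 0.16113750
       = 0.5398


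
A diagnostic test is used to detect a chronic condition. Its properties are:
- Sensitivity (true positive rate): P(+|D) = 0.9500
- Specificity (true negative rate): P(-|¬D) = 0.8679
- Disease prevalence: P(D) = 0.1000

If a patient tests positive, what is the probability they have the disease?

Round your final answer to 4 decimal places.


Let D = has disease, + = positive test

Given:
- P(D) = 0.1000 (prevalence)
- P(+|D) = 0.9500 (sensitivity)
- P(-|¬D) = 0.8679 (specificity)
- P(+|¬D) = 0.1321 (false positive rate = 1 - specificity)

Step 1: Find P(+)
P(+) = P(+|D)P(D) + P(+|¬D)P(¬D)
     = 0.9500 × 0.1000 + 0.1321 × 0.9000
     = 0.09500000 + 0.11889000
     = 0.21389000

Step 2: Apply Bayes' theorem for P(D|+)
P(D|+) = P(+|D)P(D) / P(+)
       = 0.09500000 / 0.21389000
       = 0.4442


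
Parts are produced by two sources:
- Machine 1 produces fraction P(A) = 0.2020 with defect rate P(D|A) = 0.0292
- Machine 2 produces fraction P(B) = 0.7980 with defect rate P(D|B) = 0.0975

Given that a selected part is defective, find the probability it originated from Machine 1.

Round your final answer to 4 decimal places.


Let A = from Machine 1, D = defective

Given:
- P(A) = 0.2020, P(B) = 0.7980
- P(D|A) = 0.0292, P(D|B) = 0.0975

Step 1: Find P(D)
P(D) = P(D|A)P(A) + P(D|B)P(B)
     = 0.0292 × 0.2020 + 0.0975 × 0.7980
     = 0.00589840 + 0.07780500
     = 0.08370340

Step 2: Apply Bayes' theorem
P(A|D) = P(D|A)P(A) / P(D)
       = 0.00589840 / 0.08370340
       = 0.0705


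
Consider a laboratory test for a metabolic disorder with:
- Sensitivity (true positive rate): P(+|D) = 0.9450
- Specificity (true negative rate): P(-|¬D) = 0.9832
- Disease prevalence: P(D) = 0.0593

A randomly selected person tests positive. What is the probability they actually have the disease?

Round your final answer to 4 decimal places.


Let D = has disease, + = positive test

Given:
- P(D) = 0.0593 (prevalence)
- P(+|D) = 0.9450 (sensitivity)
- P(-|¬D) = 0.9832 (specificity)
- P(+|¬D) = 0.0168 (false positive rate = 1 - specificity)

Step 1: Find P(+)
P(+) = P(+|D)P(D) + P(+|¬D)P(¬D)
     = 0.9450 × 0.0593 + 0.0168 × 0.9407
     = 0.05603850 + 0.01580376
     = 0.07184226

Step 2: Apply Bayes' theorem for P(D|+)
P(D|+) = P(+|D)P(D) / P(+)
       = 0.05603850 / 0.07184226
       = 0.7800


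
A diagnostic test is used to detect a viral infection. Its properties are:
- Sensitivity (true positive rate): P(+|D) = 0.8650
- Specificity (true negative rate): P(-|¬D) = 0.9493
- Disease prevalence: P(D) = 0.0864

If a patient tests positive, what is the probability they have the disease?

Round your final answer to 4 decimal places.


Let D = has disease, + = positive test

Given:
- P(D) = 0.0864 (prevalence)
- P(+|D) = 0.8650 (sensitivity)
- P(-|¬D) = 0.9493 (specificity)
- P(+|¬D) = 0.0507 (false positive rate = 1 - specificity)

Step 1: Find P(+)
P(+) = P(+|D)P(D) + P(+|¬D)P(¬D)
     = 0.8650 × 0.0864 + 0.0507 × 0.9136
     = 0.07473600 + 0.04631952
     = 0.12105552

Step 2: Apply Bayes' theorem for P(D|+)
P(D|+) = P(+|D)P(D) / P(+)
       = 0.07473600 / 0.12105552
       = 0.6174


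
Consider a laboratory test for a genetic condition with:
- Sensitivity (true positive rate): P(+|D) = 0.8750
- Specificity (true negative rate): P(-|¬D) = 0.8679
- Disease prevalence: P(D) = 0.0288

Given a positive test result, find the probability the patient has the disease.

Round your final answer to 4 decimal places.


Let D = has disease, + = positive test

Given:
- P(D) = 0.0288 (prevalence)
- P(+|D) = 0.8750 (sensitivity)
- P(-|¬D) = 0.8679 (specificity)
- P(+|¬D) = 0.1321 (false positive rate = 1 - specificity)

Step 1: Find P(+)
P(+) = P(+|D)P(D) + P(+|¬D)P(¬D)
     = 0.8750 × 0.0288 + 0.1321 × 0.9712
     = 0.02520000 + 0.12829552
     = 0.15349552

Step 2: Apply Bayes' theorem for P(D|+)
P(D|+) = P(+|D)P(D) / P(+)
       = 0.02520000 / 0.15349552
       = 0.1642


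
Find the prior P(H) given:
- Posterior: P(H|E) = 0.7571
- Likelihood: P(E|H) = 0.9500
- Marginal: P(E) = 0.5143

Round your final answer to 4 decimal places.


From Bayes' theorem: P(H|E) = P(E|H) × P(H) / P(E)

Rearranging for P(H):
P(H) = P(H|E) × P(E) / P(E|H)
     = 0.7571 × 0.5143 / 0.9500
     = 0.38937653 / 0.9500
     = 0.4099


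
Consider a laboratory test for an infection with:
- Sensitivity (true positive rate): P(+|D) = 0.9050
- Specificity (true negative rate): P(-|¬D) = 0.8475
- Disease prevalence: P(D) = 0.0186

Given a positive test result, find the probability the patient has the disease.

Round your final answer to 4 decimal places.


Let D = has disease, + = positive test

Given:
- P(D) = 0.0186 (prevalence)
- P(+|D) = 0.9050 (sensitivity)
- P(-|¬D) = 0.8475 (specificity)
- P(+|¬D) = 0.1525 (false positive rate = 1 - specificity)

Step 1: Find P(+)
P(+) = P(+|D)P(D) + P(+|¬D)P(¬D)
     = 0.9050 × 0.0186 + 0.1525 × 0.9814
     = 0.01683300 + 0.14966350
     = 0.16649650

Step 2: Apply Bayes' theorem for P(D|+)
P(D|+) = P(+|D)P(D) / P(+)
       = 0.01683300 / 0.16649650
       = 0.1011


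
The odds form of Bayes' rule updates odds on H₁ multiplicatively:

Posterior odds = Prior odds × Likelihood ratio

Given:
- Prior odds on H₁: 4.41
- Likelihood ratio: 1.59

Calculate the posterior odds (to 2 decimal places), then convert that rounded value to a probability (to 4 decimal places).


Step 1: Calculate posterior odds
Posterior odds = Prior odds × LR
               = 4.41 × 1.59
               = 7.01

Step 2: Convert to probability
P(H₁|E) = Posterior odds / (1 + Posterior odds)
       = 7.01 / (1 + 7.01)
       = 7.01 / 8.01
       = 0.8752

The evidence increased P(H₁) from 0.8152 to 0.8752.
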